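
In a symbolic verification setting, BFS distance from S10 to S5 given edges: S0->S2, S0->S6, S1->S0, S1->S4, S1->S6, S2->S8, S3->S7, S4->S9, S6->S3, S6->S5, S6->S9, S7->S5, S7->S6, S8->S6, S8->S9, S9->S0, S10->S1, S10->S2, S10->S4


BFS layer-by-layer from S10:
  dist 0: {S10}
  dist 1: {S1, S2, S4}
  dist 2: {S0, S6, S8, S9}
  dist 3: {S3, S5}
  -> S5 reached at distance 3
Shortest path length = 3

3


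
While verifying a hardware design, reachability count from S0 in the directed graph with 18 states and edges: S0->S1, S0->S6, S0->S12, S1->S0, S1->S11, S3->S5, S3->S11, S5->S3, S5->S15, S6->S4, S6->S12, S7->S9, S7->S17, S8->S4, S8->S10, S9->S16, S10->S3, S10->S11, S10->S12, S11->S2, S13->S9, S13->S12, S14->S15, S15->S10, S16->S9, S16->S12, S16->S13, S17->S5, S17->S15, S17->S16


BFS from S0:
  layer 0: {S0}
  layer 1: {S1, S6, S12}
  layer 2: {S4, S11}
  layer 3: {S2}
Reachable set: {S0, S1, S2, S4, S6, S11, S12}
Count = 7

7


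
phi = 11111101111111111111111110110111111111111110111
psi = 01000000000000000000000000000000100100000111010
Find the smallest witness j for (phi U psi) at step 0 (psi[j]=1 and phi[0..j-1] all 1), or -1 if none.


(phi U psi) at 0: need smallest j with psi[j]=1 and phi[i]=1 for all i in [0,j).
Scan from step 0:
  step 0: phi=1, psi=0 -> continue
  step 1: psi=1 and phi held for [0,1) -> witness found
Witness step = 1

1


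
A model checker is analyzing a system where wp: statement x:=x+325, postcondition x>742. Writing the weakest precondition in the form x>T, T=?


Formula: wp(x:=E, P) = P[E/x] (substitute E for x in postcondition)
Step 1: Postcondition: x>742
Step 2: Substitute x+325 for x: x+325>742
Step 3: Solve for x: x > 742-325 = 417

417


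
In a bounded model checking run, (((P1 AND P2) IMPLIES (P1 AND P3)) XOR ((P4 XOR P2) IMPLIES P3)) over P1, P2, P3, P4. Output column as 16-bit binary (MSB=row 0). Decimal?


Formula: (((P1 AND P2) IMPLIES (P1 AND P3)) XOR ((P4 XOR P2) IMPLIES P3)) over P1, P2, P3, P4 (16 rows)
Evaluate each row (bits = P1,P2,P3,P4, MSB first):
  row 0 [0000]: (((0 AND 0) IMPLIES (0 AND 0)) XOR ((0 XOR 0) IMPLIES 0)) -> 0
  row 1 [0001]: (((0 AND 0) IMPLIES (0 AND 0)) XOR ((1 XOR 0) IMPLIES 0)) -> 1
  row 2 [0010]: (((0 AND 0) IMPLIES (0 AND 1)) XOR ((0 XOR 0) IMPLIES 1)) -> 0
  row 3 [0011]: (((0 AND 0) IMPLIES (0 AND 1)) XOR ((1 XOR 0) IMPLIES 1)) -> 0
  row 4 [0100]: (((0 AND 1) IMPLIES (0 AND 0)) XOR ((0 XOR 1) IMPLIES 0)) -> 1
  row 5 [0101]: (((0 AND 1) IMPLIES (0 AND 0)) XOR ((1 XOR 1) IMPLIES 0)) -> 0
  row 6 [0110]: (((0 AND 1) IMPLIES (0 AND 1)) XOR ((0 XOR 1) IMPLIES 1)) -> 0
  row 7 [0111]: (((0 AND 1) IMPLIES (0 AND 1)) XOR ((1 XOR 1) IMPLIES 1)) -> 0
  row 8 [1000]: (((1 AND 0) IMPLIES (1 AND 0)) XOR ((0 XOR 0) IMPLIES 0)) -> 0
  row 9 [1001]: (((1 AND 0) IMPLIES (1 AND 0)) XOR ((1 XOR 0) IMPLIES 0)) -> 1
  row 10 [1010]: (((1 AND 0) IMPLIES (1 AND 1)) XOR ((0 XOR 0) IMPLIES 1)) -> 0
  row 11 [1011]: (((1 AND 0) IMPLIES (1 AND 1)) XOR ((1 XOR 0) IMPLIES 1)) -> 0
  row 12 [1100]: (((1 AND 1) IMPLIES (1 AND 0)) XOR ((0 XOR 1) IMPLIES 0)) -> 0
  row 13 [1101]: (((1 AND 1) IMPLIES (1 AND 0)) XOR ((1 XOR 1) IMPLIES 0)) -> 1
  row 14 [1110]: (((1 AND 1) IMPLIES (1 AND 1)) XOR ((0 XOR 1) IMPLIES 1)) -> 0
  row 15 [1111]: (((1 AND 1) IMPLIES (1 AND 1)) XOR ((1 XOR 1) IMPLIES 1)) -> 0
Full result column, 4 rows per line (P1,P2 fixed per line; P3,P4 runs 00..11 left to right):
  rows 0-3 [P1,P2=00]: 0100  = hex 4
  rows 4-7 [P1,P2=01]: 1000  = hex 8
  rows 8-11 [P1,P2=10]: 0100  = hex 4
  rows 12-15 [P1,P2=11]: 0100  = hex 4
Output column (row 0 .. row 15) = 0100100001000100
Output column grouped in 4s = 0100 1000 0100 0100 = 0x4844
Convert to decimal digit by digit (value = value*16 + digit):
  4 -> 4
  4*16 + 8 = 72
  72*16 + 4 = 1156
  1156*16 + 4 = 18500
Decimal = 18500

18500


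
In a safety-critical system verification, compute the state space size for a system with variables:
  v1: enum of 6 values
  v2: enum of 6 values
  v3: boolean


State space = product of domain sizes of all variables.
Domain sizes:
  v1 (enum of 6 values): 6
  v2 (enum of 6 values): 6
  v3 (boolean): 2
Product = 6 * 6 * 2 = 72

72


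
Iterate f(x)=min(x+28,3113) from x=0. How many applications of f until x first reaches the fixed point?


Step 1: x=0, cap=3113, increment=28
Step 2: x grows by 28 each step until capped at 3113; fixed point is x=3113
Step 3: iterations = ceil(3113/28) = 112

112


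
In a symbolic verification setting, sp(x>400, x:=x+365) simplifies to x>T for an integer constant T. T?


Formula: sp(P, x:=E) = exists old_x. (x = E[old_x/x]) AND P[old_x/x] (old_x is the value of x before the assignment; eliminate old_x by solving x = E[old_x/x] for old_x)
Step 1: Precondition P: x>400, i.e. old_x > 400
Step 2: Assignment gives x = old_x + 365, so old_x = x - 365
Step 3: Substitute into P: x - 365 > 400
Step 4: Simplify: x > 400+365 = 765

765


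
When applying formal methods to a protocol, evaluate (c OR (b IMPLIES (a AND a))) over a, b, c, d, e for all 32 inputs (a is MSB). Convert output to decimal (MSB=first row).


Formula: (c OR (b IMPLIES (a AND a))) over a, b, c, d, e (32 rows)
Evaluate each row (bits = a,b,c,d,e, MSB first):
  row 0 [00000]: (0 OR (0 IMPLIES (0 AND 0))) -> 1
  row 1 [00001]: (0 OR (0 IMPLIES (0 AND 0))) -> 1
  row 2 [00010]: (0 OR (0 IMPLIES (0 AND 0))) -> 1
  row 3 [00011]: (0 OR (0 IMPLIES (0 AND 0))) -> 1
  row 4 [00100]: (1 OR (0 IMPLIES (0 AND 0))) -> 1
  row 5 [00101]: (1 OR (0 IMPLIES (0 AND 0))) -> 1
  row 6 [00110]: (1 OR (0 IMPLIES (0 AND 0))) -> 1
  row 7 [00111]: (1 OR (0 IMPLIES (0 AND 0))) -> 1
  row 8 [01000]: (0 OR (1 IMPLIES (0 AND 0))) -> 0
  row 9 [01001]: (0 OR (1 IMPLIES (0 AND 0))) -> 0
  row 10 [01010]: (0 OR (1 IMPLIES (0 AND 0))) -> 0
  row 11 [01011]: (0 OR (1 IMPLIES (0 AND 0))) -> 0
  row 12 [01100]: (1 OR (1 IMPLIES (0 AND 0))) -> 1
  row 13 [01101]: (1 OR (1 IMPLIES (0 AND 0))) -> 1
  row 14 [01110]: (1 OR (1 IMPLIES (0 AND 0))) -> 1
  row 15 [01111]: (1 OR (1 IMPLIES (0 AND 0))) -> 1
  row 16 [10000]: (0 OR (0 IMPLIES (1 AND 1))) -> 1
  row 17 [10001]: (0 OR (0 IMPLIES (1 AND 1))) -> 1
  row 18 [10010]: (0 OR (0 IMPLIES (1 AND 1))) -> 1
  row 19 [10011]: (0 OR (0 IMPLIES (1 AND 1))) -> 1
  row 20 [10100]: (1 OR (0 IMPLIES (1 AND 1))) -> 1
  row 21 [10101]: (1 OR (0 IMPLIES (1 AND 1))) -> 1
  row 22 [10110]: (1 OR (0 IMPLIES (1 AND 1))) -> 1
  row 23 [10111]: (1 OR (0 IMPLIES (1 AND 1))) -> 1
  row 24 [11000]: (0 OR (1 IMPLIES (1 AND 1))) -> 1
  row 25 [11001]: (0 OR (1 IMPLIES (1 AND 1))) -> 1
  row 26 [11010]: (0 OR (1 IMPLIES (1 AND 1))) -> 1
  row 27 [11011]: (0 OR (1 IMPLIES (1 AND 1))) -> 1
  row 28 [11100]: (1 OR (1 IMPLIES (1 AND 1))) -> 1
  row 29 [11101]: (1 OR (1 IMPLIES (1 AND 1))) -> 1
  row 30 [11110]: (1 OR (1 IMPLIES (1 AND 1))) -> 1
  row 31 [11111]: (1 OR (1 IMPLIES (1 AND 1))) -> 1
Full result column, 4 rows per line (a,b,c fixed per line; d,e runs 00..11 left to right):
  rows 0-3 [a,b,c=000]: 1111  = hex F
  rows 4-7 [a,b,c=001]: 1111  = hex F
  rows 8-11 [a,b,c=010]: 0000  = hex 0
  rows 12-15 [a,b,c=011]: 1111  = hex F
  rows 16-19 [a,b,c=100]: 1111  = hex F
  rows 20-23 [a,b,c=101]: 1111  = hex F
  rows 24-27 [a,b,c=110]: 1111  = hex F
  rows 28-31 [a,b,c=111]: 1111  = hex F
Output column (row 0 .. row 31) = 11111111000011111111111111111111
Output column grouped in 4s = 1111 1111 0000 1111 1111 1111 1111 1111 = 0xFF0FFFFF
Convert to decimal digit by digit (value = value*16 + digit):
  F -> 15
  15*16 + 15 (F) = 255
  255*16 + 0 = 4080
  4080*16 + 15 (F) = 65295
  65295*16 + 15 (F) = 1044735
  1044735*16 + 15 (F) = 16715775
  16715775*16 + 15 (F) = 267452415
  267452415*16 + 15 (F) = 4279238655
Decimal = 4279238655

4279238655


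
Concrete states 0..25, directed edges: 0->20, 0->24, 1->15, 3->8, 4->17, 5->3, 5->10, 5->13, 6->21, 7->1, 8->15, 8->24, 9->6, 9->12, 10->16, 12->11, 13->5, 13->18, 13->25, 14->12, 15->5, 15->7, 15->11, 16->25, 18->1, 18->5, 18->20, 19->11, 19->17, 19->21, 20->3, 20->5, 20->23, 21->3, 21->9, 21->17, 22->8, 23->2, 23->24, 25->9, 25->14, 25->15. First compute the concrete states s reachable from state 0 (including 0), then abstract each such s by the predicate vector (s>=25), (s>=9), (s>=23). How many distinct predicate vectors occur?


BFS from 0:
Concrete reachable: {0, 1, 2, 3, 5, 6, 7, 8, 9, 10, 11, 12, 13, 14, 15, 16, 17, 18, 20, 21, 23, 24, 25}
Abstract via predicates (s>=25), (s>=9), (s>=23):
  (0,0,0) <- {0, 1, 2, 3, 5, 6, 7, 8}
  (0,1,0) <- {9, 10, 11, 12, 13, 14, 15, 16, 17, 18, 20, 21}
  (0,1,1) <- {23, 24}
  (1,1,1) <- {25}
Distinct abstract states = 4

4


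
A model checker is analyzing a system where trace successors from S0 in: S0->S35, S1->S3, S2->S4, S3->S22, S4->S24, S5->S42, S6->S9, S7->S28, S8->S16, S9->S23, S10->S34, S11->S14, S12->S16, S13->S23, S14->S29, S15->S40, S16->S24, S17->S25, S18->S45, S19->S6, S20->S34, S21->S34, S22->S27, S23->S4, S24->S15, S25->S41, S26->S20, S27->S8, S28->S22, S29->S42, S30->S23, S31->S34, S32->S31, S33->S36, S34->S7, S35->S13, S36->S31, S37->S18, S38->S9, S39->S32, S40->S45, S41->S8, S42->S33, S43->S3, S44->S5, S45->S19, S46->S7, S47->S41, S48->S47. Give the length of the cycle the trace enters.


Trace from S0 until a state repeats:
  S0 -> S35 -> S13 -> S23 -> S4 -> S24 -> S15 -> S40 -> S45 -> S19 -> S6 -> S9 -> S23
S23 first seen at step 3, revisited at step 12.
Cycle length = 12 - 3 = 9

9


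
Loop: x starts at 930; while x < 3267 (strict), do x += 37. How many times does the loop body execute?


Step 1: x goes from 930 toward 3267 by 37; the body runs while x<3267, so iterations = ceil((bound-start)/step)
Step 2: Distance=2337
Step 3: ceil(2337/37)=64

64


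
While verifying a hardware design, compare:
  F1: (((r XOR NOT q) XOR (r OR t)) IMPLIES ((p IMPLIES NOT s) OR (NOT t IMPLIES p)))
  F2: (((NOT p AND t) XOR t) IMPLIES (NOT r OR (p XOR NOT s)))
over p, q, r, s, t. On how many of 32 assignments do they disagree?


F1 = (((r XOR NOT q) XOR (r OR t)) IMPLIES ((p IMPLIES NOT s) OR (NOT t IMPLIES p)))
F2 = (((NOT p AND t) XOR t) IMPLIES (NOT r OR (p XOR NOT s)))
Evaluate both on each of 32 rows (bits = p,q,r,s,t):
  row 0 [00000]: F1=1 F2=1 -> 0
  row 1 [00001]: F1=1 F2=1 -> 0
  row 2 [00010]: F1=1 F2=1 -> 0
  row 3 [00011]: F1=1 F2=1 -> 0
  row 4 [00100]: F1=1 F2=1 -> 0
  row 5 [00101]: F1=1 F2=1 -> 0
  row 6 [00110]: F1=1 F2=1 -> 0
  row 7 [00111]: F1=1 F2=1 -> 0
  row 8 [01000]: F1=1 F2=1 -> 0
  row 9 [01001]: F1=1 F2=1 -> 0
  row 10 [01010]: F1=1 F2=1 -> 0
  row 11 [01011]: F1=1 F2=1 -> 0
  row 12 [01100]: F1=1 F2=1 -> 0
  row 13 [01101]: F1=1 F2=1 -> 0
  row 14 [01110]: F1=1 F2=1 -> 0
  row 15 [01111]: F1=1 F2=1 -> 0
  row 16 [10000]: F1=1 F2=1 -> 0
  row 17 [10001]: F1=1 F2=1 -> 0
  row 18 [10010]: F1=1 F2=1 -> 0
  row 19 [10011]: F1=1 F2=1 -> 0
  row 20 [10100]: F1=1 F2=1 -> 0
  row 21 [10101]: F1=1 F2=0 (differ) -> 1
  row 22 [10110]: F1=1 F2=1 -> 0
  row 23 [10111]: F1=1 F2=1 -> 0
  row 24 [11000]: F1=1 F2=1 -> 0
  row 25 [11001]: F1=1 F2=1 -> 0
  row 26 [11010]: F1=1 F2=1 -> 0
  row 27 [11011]: F1=1 F2=1 -> 0
  row 28 [11100]: F1=1 F2=1 -> 0
  row 29 [11101]: F1=1 F2=0 (differ) -> 1
  row 30 [11110]: F1=1 F2=1 -> 0
  row 31 [11111]: F1=1 F2=1 -> 0
Full result column, 8 rows per line (p,q fixed per line; r,s,t runs 000..111 left to right):
  rows 0-7 [p,q=00]: 00000000  (ones: 0)
  rows 8-15 [p,q=01]: 00000000  (ones: 0)
  rows 16-23 [p,q=10]: 00000100  (ones: 1)
  rows 24-31 [p,q=11]: 00000100  (ones: 1)
Disagreements = 0+0+1+1 = 2

2


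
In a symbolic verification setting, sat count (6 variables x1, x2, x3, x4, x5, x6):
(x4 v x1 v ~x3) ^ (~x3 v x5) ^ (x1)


CNF with 3 clauses over 6 vars (64 assignments).
An assignment satisfies CNF iff every clause has >=1 true literal.
Check each row (bits = x1,x2,x3,x4,x5,x6; clause T/F shown):
  row 0 [000000]: clauses=TTF -> 0
  row 1 [000001]: clauses=TTF -> 0
  row 2 [000010]: clauses=TTF -> 0
  row 3 [000011]: clauses=TTF -> 0
  row 4 [000100]: clauses=TTF -> 0
  (every remaining row is evaluated the same way; all 64 results are listed next)
Full result column, 8 rows per line (x1,x2,x3 fixed per line; x4,x5,x6 runs 000..111 left to right):
  rows 0-7 [x1,x2,x3=000]: 00000000  (ones: 0)
  rows 8-15 [x1,x2,x3=001]: 00000000  (ones: 0)
  rows 16-23 [x1,x2,x3=010]: 00000000  (ones: 0)
  rows 24-31 [x1,x2,x3=011]: 00000000  (ones: 0)
  rows 32-39 [x1,x2,x3=100]: 11111111  (ones: 8)
  rows 40-47 [x1,x2,x3=101]: 00110011  (ones: 4)
  rows 48-55 [x1,x2,x3=110]: 11111111  (ones: 8)
  rows 56-63 [x1,x2,x3=111]: 00110011  (ones: 4)
Satisfying assignments = 0+0+0+0+8+4+8+4 = 24

24


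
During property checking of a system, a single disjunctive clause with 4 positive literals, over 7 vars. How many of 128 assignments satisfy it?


Step 1: Total=2^7=128
Step 2: Unsat when all 4 false: 2^3=8
Step 3: Sat=128-8=120

120


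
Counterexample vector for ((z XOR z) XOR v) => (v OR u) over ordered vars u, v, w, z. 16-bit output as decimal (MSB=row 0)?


F1 = ((z XOR z) XOR v)
F2 = (v OR u)
Counterexample to F1=>F2 is where F1=1 and F2=0.
Evaluate each row (bits = u,v,w,z, MSB first):
  row 0 [0000]: F1=0 F2=0 -> F1&~F2 -> 0
  row 1 [0001]: F1=0 F2=0 -> F1&~F2 -> 0
  row 2 [0010]: F1=0 F2=0 -> F1&~F2 -> 0
  row 3 [0011]: F1=0 F2=0 -> F1&~F2 -> 0
  row 4 [0100]: F1=1 F2=1 -> F1&~F2 -> 0
  row 5 [0101]: F1=1 F2=1 -> F1&~F2 -> 0
  row 6 [0110]: F1=1 F2=1 -> F1&~F2 -> 0
  row 7 [0111]: F1=1 F2=1 -> F1&~F2 -> 0
  row 8 [1000]: F1=0 F2=1 -> F1&~F2 -> 0
  row 9 [1001]: F1=0 F2=1 -> F1&~F2 -> 0
  row 10 [1010]: F1=0 F2=1 -> F1&~F2 -> 0
  row 11 [1011]: F1=0 F2=1 -> F1&~F2 -> 0
  row 12 [1100]: F1=1 F2=1 -> F1&~F2 -> 0
  row 13 [1101]: F1=1 F2=1 -> F1&~F2 -> 0
  row 14 [1110]: F1=1 F2=1 -> F1&~F2 -> 0
  row 15 [1111]: F1=1 F2=1 -> F1&~F2 -> 0
Full result column, 4 rows per line (u,v fixed per line; w,z runs 00..11 left to right):
  rows 0-3 [u,v=00]: 0000  = hex 0
  rows 4-7 [u,v=01]: 0000  = hex 0
  rows 8-11 [u,v=10]: 0000  = hex 0
  rows 12-15 [u,v=11]: 0000  = hex 0
Counterexample vector (row 0 .. row 15) = 0000000000000000
Output column grouped in 4s = 0000 0000 0000 0000 = 0x0000
Convert to decimal digit by digit (value = value*16 + digit):
  0 -> 0
  0*16 + 0 = 0
  0*16 + 0 = 0
  0*16 + 0 = 0
Decimal = 0

0


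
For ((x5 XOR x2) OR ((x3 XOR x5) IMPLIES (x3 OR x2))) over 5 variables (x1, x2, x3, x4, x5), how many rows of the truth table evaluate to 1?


Formula: ((x5 XOR x2) OR ((x3 XOR x5) IMPLIES (x3 OR x2))) over 5 vars (32 rows)
Evaluate each row (x1, x2, x3, x4, x5 as bits, MSB first):
  row 0 [00000]: ((0 XOR 0) OR ((0 XOR 0) IMPLIES (0 OR 0))) -> 1
  row 1 [00001]: ((1 XOR 0) OR ((0 XOR 1) IMPLIES (0 OR 0))) -> 1
  row 2 [00010]: ((0 XOR 0) OR ((0 XOR 0) IMPLIES (0 OR 0))) -> 1
  row 3 [00011]: ((1 XOR 0) OR ((0 XOR 1) IMPLIES (0 OR 0))) -> 1
  row 4 [00100]: ((0 XOR 0) OR ((1 XOR 0) IMPLIES (1 OR 0))) -> 1
  row 5 [00101]: ((1 XOR 0) OR ((1 XOR 1) IMPLIES (1 OR 0))) -> 1
  row 6 [00110]: ((0 XOR 0) OR ((1 XOR 0) IMPLIES (1 OR 0))) -> 1
  row 7 [00111]: ((1 XOR 0) OR ((1 XOR 1) IMPLIES (1 OR 0))) -> 1
  row 8 [01000]: ((0 XOR 1) OR ((0 XOR 0) IMPLIES (0 OR 1))) -> 1
  row 9 [01001]: ((1 XOR 1) OR ((0 XOR 1) IMPLIES (0 OR 1))) -> 1
  row 10 [01010]: ((0 XOR 1) OR ((0 XOR 0) IMPLIES (0 OR 1))) -> 1
  row 11 [01011]: ((1 XOR 1) OR ((0 XOR 1) IMPLIES (0 OR 1))) -> 1
  row 12 [01100]: ((0 XOR 1) OR ((1 XOR 0) IMPLIES (1 OR 1))) -> 1
  row 13 [01101]: ((1 XOR 1) OR ((1 XOR 1) IMPLIES (1 OR 1))) -> 1
  row 14 [01110]: ((0 XOR 1) OR ((1 XOR 0) IMPLIES (1 OR 1))) -> 1
  row 15 [01111]: ((1 XOR 1) OR ((1 XOR 1) IMPLIES (1 OR 1))) -> 1
  row 16 [10000]: ((0 XOR 0) OR ((0 XOR 0) IMPLIES (0 OR 0))) -> 1
  row 17 [10001]: ((1 XOR 0) OR ((0 XOR 1) IMPLIES (0 OR 0))) -> 1
  row 18 [10010]: ((0 XOR 0) OR ((0 XOR 0) IMPLIES (0 OR 0))) -> 1
  row 19 [10011]: ((1 XOR 0) OR ((0 XOR 1) IMPLIES (0 OR 0))) -> 1
  row 20 [10100]: ((0 XOR 0) OR ((1 XOR 0) IMPLIES (1 OR 0))) -> 1
  row 21 [10101]: ((1 XOR 0) OR ((1 XOR 1) IMPLIES (1 OR 0))) -> 1
  row 22 [10110]: ((0 XOR 0) OR ((1 XOR 0) IMPLIES (1 OR 0))) -> 1
  row 23 [10111]: ((1 XOR 0) OR ((1 XOR 1) IMPLIES (1 OR 0))) -> 1
  row 24 [11000]: ((0 XOR 1) OR ((0 XOR 0) IMPLIES (0 OR 1))) -> 1
  row 25 [11001]: ((1 XOR 1) OR ((0 XOR 1) IMPLIES (0 OR 1))) -> 1
  row 26 [11010]: ((0 XOR 1) OR ((0 XOR 0) IMPLIES (0 OR 1))) -> 1
  row 27 [11011]: ((1 XOR 1) OR ((0 XOR 1) IMPLIES (0 OR 1))) -> 1
  row 28 [11100]: ((0 XOR 1) OR ((1 XOR 0) IMPLIES (1 OR 1))) -> 1
  row 29 [11101]: ((1 XOR 1) OR ((1 XOR 1) IMPLIES (1 OR 1))) -> 1
  row 30 [11110]: ((0 XOR 1) OR ((1 XOR 0) IMPLIES (1 OR 1))) -> 1
  row 31 [11111]: ((1 XOR 1) OR ((1 XOR 1) IMPLIES (1 OR 1))) -> 1
Full result column, 8 rows per line (x1,x2 fixed per line; x3,x4,x5 runs 000..111 left to right):
  rows 0-7 [x1,x2=00]: 11111111  (ones: 8)
  rows 8-15 [x1,x2=01]: 11111111  (ones: 8)
  rows 16-23 [x1,x2=10]: 11111111  (ones: 8)
  rows 24-31 [x1,x2=11]: 11111111  (ones: 8)
Count of 1-rows = 8+8+8+8 = 32

32


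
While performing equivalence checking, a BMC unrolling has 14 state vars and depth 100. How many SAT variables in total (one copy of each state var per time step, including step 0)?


BMC unrolls to depth k, creating one copy of each state var for steps 0..k.
Step count = 100 + 1 = 101 (steps 0 through 100)
Vars per step = 14
Total = 14 * 101 = 1414

1414


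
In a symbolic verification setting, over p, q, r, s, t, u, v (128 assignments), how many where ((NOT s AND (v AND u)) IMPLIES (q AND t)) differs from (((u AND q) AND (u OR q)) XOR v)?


F1 = ((NOT s AND (v AND u)) IMPLIES (q AND t))
F2 = (((u AND q) AND (u OR q)) XOR v)
Evaluate both on each of 128 rows (bits = p,q,r,s,t,u,v):
  row 0 [0000000]: F1=1 F2=0 (differ) -> 1
  row 1 [0000001]: F1=1 F2=1 -> 0
  row 2 [0000010]: F1=1 F2=0 (differ) -> 1
  row 3 [0000011]: F1=0 F2=1 (differ) -> 1
  row 4 [0000100]: F1=1 F2=0 (differ) -> 1
  (every remaining row is evaluated the same way; all 128 results are listed next)
Full result column, 8 rows per line (p,q,r,s fixed per line; t,u,v runs 000..111 left to right):
  rows 0-7 [p,q,r,s=0000]: 10111011  (ones: 6)
  rows 8-15 [p,q,r,s=0001]: 10101010  (ones: 4)
  rows 16-23 [p,q,r,s=0010]: 10111011  (ones: 6)
  rows 24-31 [p,q,r,s=0011]: 10101010  (ones: 4)
  rows 32-39 [p,q,r,s=0100]: 10001001  (ones: 3)
  rows 40-47 [p,q,r,s=0101]: 10011001  (ones: 4)
  rows 48-55 [p,q,r,s=0110]: 10001001  (ones: 3)
  rows 56-63 [p,q,r,s=0111]: 10011001  (ones: 4)
  rows 64-71 [p,q,r,s=1000]: 10111011  (ones: 6)
  rows 72-79 [p,q,r,s=1001]: 10101010  (ones: 4)
  rows 80-87 [p,q,r,s=1010]: 10111011  (ones: 6)
  rows 88-95 [p,q,r,s=1011]: 10101010  (ones: 4)
  rows 96-103 [p,q,r,s=1100]: 10001001  (ones: 3)
  rows 104-111 [p,q,r,s=1101]: 10011001  (ones: 4)
  rows 112-119 [p,q,r,s=1110]: 10001001  (ones: 3)
  rows 120-127 [p,q,r,s=1111]: 10011001  (ones: 4)
Disagreements = 6+4+6+4+3+4+3+4+6+4+6+4+3+4+3+4 = 68

68


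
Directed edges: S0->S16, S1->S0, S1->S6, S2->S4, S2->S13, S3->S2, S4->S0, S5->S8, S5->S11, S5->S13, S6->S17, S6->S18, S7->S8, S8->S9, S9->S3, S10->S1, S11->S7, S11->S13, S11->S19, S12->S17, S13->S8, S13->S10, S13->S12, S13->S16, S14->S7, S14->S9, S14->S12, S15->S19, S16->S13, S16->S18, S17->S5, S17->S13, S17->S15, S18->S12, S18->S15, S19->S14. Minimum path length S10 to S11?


BFS layer-by-layer from S10:
  dist 0: {S10}
  dist 1: {S1}
  dist 2: {S0, S6}
  dist 3: {S16, S17, S18}
  dist 4: {S5, S12, S13, S15}
  dist 5: {S8, S11, S19}
  -> S11 reached at distance 5
Shortest path length = 5

5


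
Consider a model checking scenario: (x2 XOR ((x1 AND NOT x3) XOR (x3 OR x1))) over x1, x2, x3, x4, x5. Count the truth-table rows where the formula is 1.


Formula: (x2 XOR ((x1 AND NOT x3) XOR (x3 OR x1))) over 5 vars (32 rows)
Evaluate each row (x1, x2, x3, x4, x5 as bits, MSB first):
  row 0 [00000]: (0 XOR ((0 AND NOT 0) XOR (0 OR 0))) -> 0
  row 1 [00001]: (0 XOR ((0 AND NOT 0) XOR (0 OR 0))) -> 0
  row 2 [00010]: (0 XOR ((0 AND NOT 0) XOR (0 OR 0))) -> 0
  row 3 [00011]: (0 XOR ((0 AND NOT 0) XOR (0 OR 0))) -> 0
  row 4 [00100]: (0 XOR ((0 AND NOT 1) XOR (1 OR 0))) -> 1
  row 5 [00101]: (0 XOR ((0 AND NOT 1) XOR (1 OR 0))) -> 1
  row 6 [00110]: (0 XOR ((0 AND NOT 1) XOR (1 OR 0))) -> 1
  row 7 [00111]: (0 XOR ((0 AND NOT 1) XOR (1 OR 0))) -> 1
  row 8 [01000]: (1 XOR ((0 AND NOT 0) XOR (0 OR 0))) -> 1
  row 9 [01001]: (1 XOR ((0 AND NOT 0) XOR (0 OR 0))) -> 1
  row 10 [01010]: (1 XOR ((0 AND NOT 0) XOR (0 OR 0))) -> 1
  row 11 [01011]: (1 XOR ((0 AND NOT 0) XOR (0 OR 0))) -> 1
  row 12 [01100]: (1 XOR ((0 AND NOT 1) XOR (1 OR 0))) -> 0
  row 13 [01101]: (1 XOR ((0 AND NOT 1) XOR (1 OR 0))) -> 0
  row 14 [01110]: (1 XOR ((0 AND NOT 1) XOR (1 OR 0))) -> 0
  row 15 [01111]: (1 XOR ((0 AND NOT 1) XOR (1 OR 0))) -> 0
  row 16 [10000]: (0 XOR ((1 AND NOT 0) XOR (0 OR 1))) -> 0
  row 17 [10001]: (0 XOR ((1 AND NOT 0) XOR (0 OR 1))) -> 0
  row 18 [10010]: (0 XOR ((1 AND NOT 0) XOR (0 OR 1))) -> 0
  row 19 [10011]: (0 XOR ((1 AND NOT 0) XOR (0 OR 1))) -> 0
  row 20 [10100]: (0 XOR ((1 AND NOT 1) XOR (1 OR 1))) -> 1
  row 21 [10101]: (0 XOR ((1 AND NOT 1) XOR (1 OR 1))) -> 1
  row 22 [10110]: (0 XOR ((1 AND NOT 1) XOR (1 OR 1))) -> 1
  row 23 [10111]: (0 XOR ((1 AND NOT 1) XOR (1 OR 1))) -> 1
  row 24 [11000]: (1 XOR ((1 AND NOT 0) XOR (0 OR 1))) -> 1
  row 25 [11001]: (1 XOR ((1 AND NOT 0) XOR (0 OR 1))) -> 1
  row 26 [11010]: (1 XOR ((1 AND NOT 0) XOR (0 OR 1))) -> 1
  row 27 [11011]: (1 XOR ((1 AND NOT 0) XOR (0 OR 1))) -> 1
  row 28 [11100]: (1 XOR ((1 AND NOT 1) XOR (1 OR 1))) -> 0
  row 29 [11101]: (1 XOR ((1 AND NOT 1) XOR (1 OR 1))) -> 0
  row 30 [11110]: (1 XOR ((1 AND NOT 1) XOR (1 OR 1))) -> 0
  row 31 [11111]: (1 XOR ((1 AND NOT 1) XOR (1 OR 1))) -> 0
Full result column, 8 rows per line (x1,x2 fixed per line; x3,x4,x5 runs 000..111 left to right):
  rows 0-7 [x1,x2=00]: 00001111  (ones: 4)
  rows 8-15 [x1,x2=01]: 11110000  (ones: 4)
  rows 16-23 [x1,x2=10]: 00001111  (ones: 4)
  rows 24-31 [x1,x2=11]: 11110000  (ones: 4)
Count of 1-rows = 4+4+4+4 = 16

16


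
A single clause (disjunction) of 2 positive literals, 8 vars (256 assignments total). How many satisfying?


Step 1: Total=2^8=256
Step 2: Unsat when all 2 false: 2^6=64
Step 3: Sat=256-64=192

192


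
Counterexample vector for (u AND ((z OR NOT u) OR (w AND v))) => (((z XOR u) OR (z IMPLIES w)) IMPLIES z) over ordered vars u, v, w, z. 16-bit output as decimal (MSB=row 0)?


F1 = (u AND ((z OR NOT u) OR (w AND v)))
F2 = (((z XOR u) OR (z IMPLIES w)) IMPLIES z)
Counterexample to F1=>F2 is where F1=1 and F2=0.
Evaluate each row (bits = u,v,w,z, MSB first):
  row 0 [0000]: F1=0 F2=0 -> F1&~F2 -> 0
  row 1 [0001]: F1=0 F2=1 -> F1&~F2 -> 0
  row 2 [0010]: F1=0 F2=0 -> F1&~F2 -> 0
  row 3 [0011]: F1=0 F2=1 -> F1&~F2 -> 0
  row 4 [0100]: F1=0 F2=0 -> F1&~F2 -> 0
  row 5 [0101]: F1=0 F2=1 -> F1&~F2 -> 0
  row 6 [0110]: F1=0 F2=0 -> F1&~F2 -> 0
  row 7 [0111]: F1=0 F2=1 -> F1&~F2 -> 0
  row 8 [1000]: F1=0 F2=0 -> F1&~F2 -> 0
  row 9 [1001]: F1=1 F2=1 -> F1&~F2 -> 0
  row 10 [1010]: F1=0 F2=0 -> F1&~F2 -> 0
  row 11 [1011]: F1=1 F2=1 -> F1&~F2 -> 0
  row 12 [1100]: F1=0 F2=0 -> F1&~F2 -> 0
  row 13 [1101]: F1=1 F2=1 -> F1&~F2 -> 0
  row 14 [1110]: F1=1 F2=0 -> F1&~F2 -> 1
  row 15 [1111]: F1=1 F2=1 -> F1&~F2 -> 0
Full result column, 4 rows per line (u,v fixed per line; w,z runs 00..11 left to right):
  rows 0-3 [u,v=00]: 0000  = hex 0
  rows 4-7 [u,v=01]: 0000  = hex 0
  rows 8-11 [u,v=10]: 0000  = hex 0
  rows 12-15 [u,v=11]: 0010  = hex 2
Counterexample vector (row 0 .. row 15) = 0000000000000010
Output column grouped in 4s = 0000 0000 0000 0010 = 0x0002
Convert to decimal digit by digit (value = value*16 + digit):
  0 -> 0
  0*16 + 0 = 0
  0*16 + 0 = 0
  0*16 + 2 = 2
Decimal = 2

2


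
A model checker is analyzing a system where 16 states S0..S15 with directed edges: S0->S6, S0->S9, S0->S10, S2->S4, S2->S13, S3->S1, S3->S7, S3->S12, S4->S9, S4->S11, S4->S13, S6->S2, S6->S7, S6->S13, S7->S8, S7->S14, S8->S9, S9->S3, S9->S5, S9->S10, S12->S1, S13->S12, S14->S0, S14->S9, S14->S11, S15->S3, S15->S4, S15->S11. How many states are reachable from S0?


BFS from S0:
  layer 0: {S0}
  layer 1: {S6, S9, S10}
  layer 2: {S2, S3, S5, S7, S13}
  layer 3: {S1, S4, S8, S12, S14}
  layer 4: {S11}
Reachable set: {S0, S1, S2, S3, S4, S5, S6, S7, S8, S9, S10, S11, S12, S13, S14}
Count = 15

15


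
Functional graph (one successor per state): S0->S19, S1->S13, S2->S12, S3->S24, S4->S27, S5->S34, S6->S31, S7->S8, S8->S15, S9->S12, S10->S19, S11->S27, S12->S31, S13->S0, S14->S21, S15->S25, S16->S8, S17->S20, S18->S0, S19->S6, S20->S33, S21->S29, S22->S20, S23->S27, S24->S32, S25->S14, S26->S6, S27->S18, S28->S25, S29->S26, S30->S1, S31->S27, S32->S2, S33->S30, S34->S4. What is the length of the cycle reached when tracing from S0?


Trace from S0 until a state repeats:
  S0 -> S19 -> S6 -> S31 -> S27 -> S18 -> S0
S0 first seen at step 0, revisited at step 6.
Cycle length = 6 - 0 = 6

6


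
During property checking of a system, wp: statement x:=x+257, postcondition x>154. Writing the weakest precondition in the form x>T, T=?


Formula: wp(x:=E, P) = P[E/x] (substitute E for x in postcondition)
Step 1: Postcondition: x>154
Step 2: Substitute x+257 for x: x+257>154
Step 3: Solve for x: x > 154-257 = -103

-103


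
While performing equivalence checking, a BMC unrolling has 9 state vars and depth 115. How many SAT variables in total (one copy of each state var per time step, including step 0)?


BMC unrolls to depth k, creating one copy of each state var for steps 0..k.
Step count = 115 + 1 = 116 (steps 0 through 115)
Vars per step = 9
Total = 9 * 116 = 1044

1044


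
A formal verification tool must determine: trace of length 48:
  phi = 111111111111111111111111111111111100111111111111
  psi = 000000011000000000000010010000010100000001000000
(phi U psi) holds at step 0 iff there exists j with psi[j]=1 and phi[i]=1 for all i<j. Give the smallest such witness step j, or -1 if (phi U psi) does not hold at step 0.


(phi U psi) at 0: need smallest j with psi[j]=1 and phi[i]=1 for all i in [0,j).
Scan from step 0:
  step 0: phi=1, psi=0 -> continue
  step 1: phi=1, psi=0 -> continue
  step 2: phi=1, psi=0 -> continue
  step 3: phi=1, psi=0 -> continue
  step 7: psi=1 and phi held for [0,7) -> witness found
Witness step = 7

7


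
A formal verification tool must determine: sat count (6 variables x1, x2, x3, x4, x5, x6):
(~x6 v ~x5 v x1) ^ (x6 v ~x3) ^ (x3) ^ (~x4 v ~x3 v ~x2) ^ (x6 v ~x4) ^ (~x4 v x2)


CNF with 6 clauses over 6 vars (64 assignments).
An assignment satisfies CNF iff every clause has >=1 true literal.
Check each row (bits = x1,x2,x3,x4,x5,x6; clause T/F shown):
  row 0 [000000]: clauses=TTFTTT -> 0
  row 1 [000001]: clauses=TTFTTT -> 0
  row 2 [000010]: clauses=TTFTTT -> 0
  row 3 [000011]: clauses=FTFTTT -> 0
  row 4 [000100]: clauses=TTFTFF -> 0
  (every remaining row is evaluated the same way; all 64 results are listed next)
Full result column, 8 rows per line (x1,x2,x3 fixed per line; x4,x5,x6 runs 000..111 left to right):
  rows 0-7 [x1,x2,x3=000]: 00000000  (ones: 0)
  rows 8-15 [x1,x2,x3=001]: 01000000  (ones: 1)
  rows 16-23 [x1,x2,x3=010]: 00000000  (ones: 0)
  rows 24-31 [x1,x2,x3=011]: 01000000  (ones: 1)
  rows 32-39 [x1,x2,x3=100]: 00000000  (ones: 0)
  rows 40-47 [x1,x2,x3=101]: 01010000  (ones: 2)
  rows 48-55 [x1,x2,x3=110]: 00000000  (ones: 0)
  rows 56-63 [x1,x2,x3=111]: 01010000  (ones: 2)
Satisfying assignments = 0+1+0+1+0+2+0+2 = 6

6


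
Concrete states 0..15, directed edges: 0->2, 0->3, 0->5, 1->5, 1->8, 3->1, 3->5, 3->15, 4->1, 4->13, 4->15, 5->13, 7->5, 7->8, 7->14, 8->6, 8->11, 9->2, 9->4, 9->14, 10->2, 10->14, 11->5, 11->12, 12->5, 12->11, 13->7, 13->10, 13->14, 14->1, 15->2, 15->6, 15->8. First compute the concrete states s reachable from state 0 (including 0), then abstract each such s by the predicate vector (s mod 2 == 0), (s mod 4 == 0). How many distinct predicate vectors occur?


BFS from 0:
Concrete reachable: {0, 1, 2, 3, 5, 6, 7, 8, 10, 11, 12, 13, 14, 15}
Abstract via predicates (s mod 2 == 0), (s mod 4 == 0):
  (0,0) <- {1, 3, 5, 7, 11, 13, 15}
  (1,0) <- {2, 6, 10, 14}
  (1,1) <- {0, 8, 12}
Distinct abstract states = 3

3


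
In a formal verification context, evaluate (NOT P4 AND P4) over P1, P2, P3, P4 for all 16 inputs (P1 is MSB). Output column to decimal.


Formula: (NOT P4 AND P4) over P1, P2, P3, P4 (16 rows)
Evaluate each row (bits = P1,P2,P3,P4, MSB first):
  row 0 [0000]: (NOT 0 AND 0) -> 0
  row 1 [0001]: (NOT 1 AND 1) -> 0
  row 2 [0010]: (NOT 0 AND 0) -> 0
  row 3 [0011]: (NOT 1 AND 1) -> 0
  row 4 [0100]: (NOT 0 AND 0) -> 0
  row 5 [0101]: (NOT 1 AND 1) -> 0
  row 6 [0110]: (NOT 0 AND 0) -> 0
  row 7 [0111]: (NOT 1 AND 1) -> 0
  row 8 [1000]: (NOT 0 AND 0) -> 0
  row 9 [1001]: (NOT 1 AND 1) -> 0
  row 10 [1010]: (NOT 0 AND 0) -> 0
  row 11 [1011]: (NOT 1 AND 1) -> 0
  row 12 [1100]: (NOT 0 AND 0) -> 0
  row 13 [1101]: (NOT 1 AND 1) -> 0
  row 14 [1110]: (NOT 0 AND 0) -> 0
  row 15 [1111]: (NOT 1 AND 1) -> 0
Full result column, 4 rows per line (P1,P2 fixed per line; P3,P4 runs 00..11 left to right):
  rows 0-3 [P1,P2=00]: 0000  = hex 0
  rows 4-7 [P1,P2=01]: 0000  = hex 0
  rows 8-11 [P1,P2=10]: 0000  = hex 0
  rows 12-15 [P1,P2=11]: 0000  = hex 0
Output column (row 0 .. row 15) = 0000000000000000
Output column grouped in 4s = 0000 0000 0000 0000 = 0x0000
Convert to decimal digit by digit (value = value*16 + digit):
  0 -> 0
  0*16 + 0 = 0
  0*16 + 0 = 0
  0*16 + 0 = 0
Decimal = 0

0


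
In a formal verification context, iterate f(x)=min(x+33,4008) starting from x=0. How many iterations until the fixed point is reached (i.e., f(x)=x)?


Step 1: x=0, cap=4008, increment=33
Step 2: x grows by 33 each step until capped at 4008; fixed point is x=4008
Step 3: iterations = ceil(4008/33) = 122

122


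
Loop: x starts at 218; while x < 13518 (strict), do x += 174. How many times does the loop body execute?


Step 1: x goes from 218 toward 13518 by 174; the body runs while x<13518, so iterations = ceil((bound-start)/step)
Step 2: Distance=13300
Step 3: ceil(13300/174)=77

77


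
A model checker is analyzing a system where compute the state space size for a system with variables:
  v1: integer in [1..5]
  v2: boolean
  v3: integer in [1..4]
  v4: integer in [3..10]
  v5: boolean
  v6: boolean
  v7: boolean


State space = product of domain sizes of all variables.
Domain sizes:
  v1 (integer in [1..5]): 5
  v2 (boolean): 2
  v3 (integer in [1..4]): 4
  v4 (integer in [3..10]): 8
  v5 (boolean): 2
  v6 (boolean): 2
  v7 (boolean): 2
Product = 5 * 2 * 4 * 8 * 2 * 2 * 2 = 2560

2560


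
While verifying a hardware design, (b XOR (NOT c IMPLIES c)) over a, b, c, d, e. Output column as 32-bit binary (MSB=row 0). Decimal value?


Formula: (b XOR (NOT c IMPLIES c)) over a, b, c, d, e (32 rows)
Evaluate each row (bits = a,b,c,d,e, MSB first):
  row 0 [00000]: (0 XOR (NOT 0 IMPLIES 0)) -> 0
  row 1 [00001]: (0 XOR (NOT 0 IMPLIES 0)) -> 0
  row 2 [00010]: (0 XOR (NOT 0 IMPLIES 0)) -> 0
  row 3 [00011]: (0 XOR (NOT 0 IMPLIES 0)) -> 0
  row 4 [00100]: (0 XOR (NOT 1 IMPLIES 1)) -> 1
  row 5 [00101]: (0 XOR (NOT 1 IMPLIES 1)) -> 1
  row 6 [00110]: (0 XOR (NOT 1 IMPLIES 1)) -> 1
  row 7 [00111]: (0 XOR (NOT 1 IMPLIES 1)) -> 1
  row 8 [01000]: (1 XOR (NOT 0 IMPLIES 0)) -> 1
  row 9 [01001]: (1 XOR (NOT 0 IMPLIES 0)) -> 1
  row 10 [01010]: (1 XOR (NOT 0 IMPLIES 0)) -> 1
  row 11 [01011]: (1 XOR (NOT 0 IMPLIES 0)) -> 1
  row 12 [01100]: (1 XOR (NOT 1 IMPLIES 1)) -> 0
  row 13 [01101]: (1 XOR (NOT 1 IMPLIES 1)) -> 0
  row 14 [01110]: (1 XOR (NOT 1 IMPLIES 1)) -> 0
  row 15 [01111]: (1 XOR (NOT 1 IMPLIES 1)) -> 0
  row 16 [10000]: (0 XOR (NOT 0 IMPLIES 0)) -> 0
  row 17 [10001]: (0 XOR (NOT 0 IMPLIES 0)) -> 0
  row 18 [10010]: (0 XOR (NOT 0 IMPLIES 0)) -> 0
  row 19 [10011]: (0 XOR (NOT 0 IMPLIES 0)) -> 0
  row 20 [10100]: (0 XOR (NOT 1 IMPLIES 1)) -> 1
  row 21 [10101]: (0 XOR (NOT 1 IMPLIES 1)) -> 1
  row 22 [10110]: (0 XOR (NOT 1 IMPLIES 1)) -> 1
  row 23 [10111]: (0 XOR (NOT 1 IMPLIES 1)) -> 1
  row 24 [11000]: (1 XOR (NOT 0 IMPLIES 0)) -> 1
  row 25 [11001]: (1 XOR (NOT 0 IMPLIES 0)) -> 1
  row 26 [11010]: (1 XOR (NOT 0 IMPLIES 0)) -> 1
  row 27 [11011]: (1 XOR (NOT 0 IMPLIES 0)) -> 1
  row 28 [11100]: (1 XOR (NOT 1 IMPLIES 1)) -> 0
  row 29 [11101]: (1 XOR (NOT 1 IMPLIES 1)) -> 0
  row 30 [11110]: (1 XOR (NOT 1 IMPLIES 1)) -> 0
  row 31 [11111]: (1 XOR (NOT 1 IMPLIES 1)) -> 0
Full result column, 4 rows per line (a,b,c fixed per line; d,e runs 00..11 left to right):
  rows 0-3 [a,b,c=000]: 0000  = hex 0
  rows 4-7 [a,b,c=001]: 1111  = hex F
  rows 8-11 [a,b,c=010]: 1111  = hex F
  rows 12-15 [a,b,c=011]: 0000  = hex 0
  rows 16-19 [a,b,c=100]: 0000  = hex 0
  rows 20-23 [a,b,c=101]: 1111  = hex F
  rows 24-27 [a,b,c=110]: 1111  = hex F
  rows 28-31 [a,b,c=111]: 0000  = hex 0
Output column (row 0 .. row 31) = 00001111111100000000111111110000
Output column grouped in 4s = 0000 1111 1111 0000 0000 1111 1111 0000 = 0x0FF00FF0
Convert to decimal digit by digit (value = value*16 + digit):
  0 -> 0
  0*16 + 15 (F) = 15
  15*16 + 15 (F) = 255
  255*16 + 0 = 4080
  4080*16 + 0 = 65280
  65280*16 + 15 (F) = 1044495
  1044495*16 + 15 (F) = 16711935
  16711935*16 + 0 = 267390960
Decimal = 267390960

267390960


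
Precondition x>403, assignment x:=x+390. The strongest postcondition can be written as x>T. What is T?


Formula: sp(P, x:=E) = exists old_x. (x = E[old_x/x]) AND P[old_x/x] (old_x is the value of x before the assignment; eliminate old_x by solving x = E[old_x/x] for old_x)
Step 1: Precondition P: x>403, i.e. old_x > 403
Step 2: Assignment gives x = old_x + 390, so old_x = x - 390
Step 3: Substitute into P: x - 390 > 403
Step 4: Simplify: x > 403+390 = 793

793


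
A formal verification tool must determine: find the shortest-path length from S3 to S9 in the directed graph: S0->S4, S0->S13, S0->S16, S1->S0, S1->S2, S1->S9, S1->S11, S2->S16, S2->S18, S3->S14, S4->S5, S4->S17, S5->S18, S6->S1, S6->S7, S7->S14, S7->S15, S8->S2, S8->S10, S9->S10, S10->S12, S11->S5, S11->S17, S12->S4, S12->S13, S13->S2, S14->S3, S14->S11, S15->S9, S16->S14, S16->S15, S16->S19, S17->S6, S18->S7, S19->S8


BFS layer-by-layer from S3:
  dist 0: {S3}
  dist 1: {S14}
  dist 2: {S11}
  dist 3: {S5, S17}
  dist 4: {S6, S18}
  dist 5: {S1, S7}
  dist 6: {S0, S2, S9, S15}
  -> S9 reached at distance 6
Shortest path length = 6

6


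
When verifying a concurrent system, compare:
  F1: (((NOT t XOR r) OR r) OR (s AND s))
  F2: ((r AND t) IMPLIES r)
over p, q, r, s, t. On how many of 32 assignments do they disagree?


F1 = (((NOT t XOR r) OR r) OR (s AND s))
F2 = ((r AND t) IMPLIES r)
Evaluate both on each of 32 rows (bits = p,q,r,s,t):
  row 0 [00000]: F1=1 F2=1 -> 0
  row 1 [00001]: F1=0 F2=1 (differ) -> 1
  row 2 [00010]: F1=1 F2=1 -> 0
  row 3 [00011]: F1=1 F2=1 -> 0
  row 4 [00100]: F1=1 F2=1 -> 0
  row 5 [00101]: F1=1 F2=1 -> 0
  row 6 [00110]: F1=1 F2=1 -> 0
  row 7 [00111]: F1=1 F2=1 -> 0
  row 8 [01000]: F1=1 F2=1 -> 0
  row 9 [01001]: F1=0 F2=1 (differ) -> 1
  row 10 [01010]: F1=1 F2=1 -> 0
  row 11 [01011]: F1=1 F2=1 -> 0
  row 12 [01100]: F1=1 F2=1 -> 0
  row 13 [01101]: F1=1 F2=1 -> 0
  row 14 [01110]: F1=1 F2=1 -> 0
  row 15 [01111]: F1=1 F2=1 -> 0
  row 16 [10000]: F1=1 F2=1 -> 0
  row 17 [10001]: F1=0 F2=1 (differ) -> 1
  row 18 [10010]: F1=1 F2=1 -> 0
  row 19 [10011]: F1=1 F2=1 -> 0
  row 20 [10100]: F1=1 F2=1 -> 0
  row 21 [10101]: F1=1 F2=1 -> 0
  row 22 [10110]: F1=1 F2=1 -> 0
  row 23 [10111]: F1=1 F2=1 -> 0
  row 24 [11000]: F1=1 F2=1 -> 0
  row 25 [11001]: F1=0 F2=1 (differ) -> 1
  row 26 [11010]: F1=1 F2=1 -> 0
  row 27 [11011]: F1=1 F2=1 -> 0
  row 28 [11100]: F1=1 F2=1 -> 0
  row 29 [11101]: F1=1 F2=1 -> 0
  row 30 [11110]: F1=1 F2=1 -> 0
  row 31 [11111]: F1=1 F2=1 -> 0
Full result column, 8 rows per line (p,q fixed per line; r,s,t runs 000..111 left to right):
  rows 0-7 [p,q=00]: 01000000  (ones: 1)
  rows 8-15 [p,q=01]: 01000000  (ones: 1)
  rows 16-23 [p,q=10]: 01000000  (ones: 1)
  rows 24-31 [p,q=11]: 01000000  (ones: 1)
Disagreements = 1+1+1+1 = 4

4


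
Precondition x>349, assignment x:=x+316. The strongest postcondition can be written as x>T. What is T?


Formula: sp(P, x:=E) = exists old_x. (x = E[old_x/x]) AND P[old_x/x] (old_x is the value of x before the assignment; eliminate old_x by solving x = E[old_x/x] for old_x)
Step 1: Precondition P: x>349, i.e. old_x > 349
Step 2: Assignment gives x = old_x + 316, so old_x = x - 316
Step 3: Substitute into P: x - 316 > 349
Step 4: Simplify: x > 349+316 = 665

665


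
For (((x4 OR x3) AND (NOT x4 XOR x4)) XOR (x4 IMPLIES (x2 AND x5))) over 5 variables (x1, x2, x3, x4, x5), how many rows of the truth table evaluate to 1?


Formula: (((x4 OR x3) AND (NOT x4 XOR x4)) XOR (x4 IMPLIES (x2 AND x5))) over 5 vars (32 rows)
Evaluate each row (x1, x2, x3, x4, x5 as bits, MSB first):
  row 0 [00000]: (((0 OR 0) AND (NOT 0 XOR 0)) XOR (0 IMPLIES (0 AND 0))) -> 1
  row 1 [00001]: (((0 OR 0) AND (NOT 0 XOR 0)) XOR (0 IMPLIES (0 AND 1))) -> 1
  row 2 [00010]: (((1 OR 0) AND (NOT 1 XOR 1)) XOR (1 IMPLIES (0 AND 0))) -> 1
  row 3 [00011]: (((1 OR 0) AND (NOT 1 XOR 1)) XOR (1 IMPLIES (0 AND 1))) -> 1
  row 4 [00100]: (((0 OR 1) AND (NOT 0 XOR 0)) XOR (0 IMPLIES (0 AND 0))) -> 0
  row 5 [00101]: (((0 OR 1) AND (NOT 0 XOR 0)) XOR (0 IMPLIES (0 AND 1))) -> 0
  row 6 [00110]: (((1 OR 1) AND (NOT 1 XOR 1)) XOR (1 IMPLIES (0 AND 0))) -> 1
  row 7 [00111]: (((1 OR 1) AND (NOT 1 XOR 1)) XOR (1 IMPLIES (0 AND 1))) -> 1
  row 8 [01000]: (((0 OR 0) AND (NOT 0 XOR 0)) XOR (0 IMPLIES (1 AND 0))) -> 1
  row 9 [01001]: (((0 OR 0) AND (NOT 0 XOR 0)) XOR (0 IMPLIES (1 AND 1))) -> 1
  row 10 [01010]: (((1 OR 0) AND (NOT 1 XOR 1)) XOR (1 IMPLIES (1 AND 0))) -> 1
  row 11 [01011]: (((1 OR 0) AND (NOT 1 XOR 1)) XOR (1 IMPLIES (1 AND 1))) -> 0
  row 12 [01100]: (((0 OR 1) AND (NOT 0 XOR 0)) XOR (0 IMPLIES (1 AND 0))) -> 0
  row 13 [01101]: (((0 OR 1) AND (NOT 0 XOR 0)) XOR (0 IMPLIES (1 AND 1))) -> 0
  row 14 [01110]: (((1 OR 1) AND (NOT 1 XOR 1)) XOR (1 IMPLIES (1 AND 0))) -> 1
  row 15 [01111]: (((1 OR 1) AND (NOT 1 XOR 1)) XOR (1 IMPLIES (1 AND 1))) -> 0
  row 16 [10000]: (((0 OR 0) AND (NOT 0 XOR 0)) XOR (0 IMPLIES (0 AND 0))) -> 1
  row 17 [10001]: (((0 OR 0) AND (NOT 0 XOR 0)) XOR (0 IMPLIES (0 AND 1))) -> 1
  row 18 [10010]: (((1 OR 0) AND (NOT 1 XOR 1)) XOR (1 IMPLIES (0 AND 0))) -> 1
  row 19 [10011]: (((1 OR 0) AND (NOT 1 XOR 1)) XOR (1 IMPLIES (0 AND 1))) -> 1
  row 20 [10100]: (((0 OR 1) AND (NOT 0 XOR 0)) XOR (0 IMPLIES (0 AND 0))) -> 0
  row 21 [10101]: (((0 OR 1) AND (NOT 0 XOR 0)) XOR (0 IMPLIES (0 AND 1))) -> 0
  row 22 [10110]: (((1 OR 1) AND (NOT 1 XOR 1)) XOR (1 IMPLIES (0 AND 0))) -> 1
  row 23 [10111]: (((1 OR 1) AND (NOT 1 XOR 1)) XOR (1 IMPLIES (0 AND 1))) -> 1
  row 24 [11000]: (((0 OR 0) AND (NOT 0 XOR 0)) XOR (0 IMPLIES (1 AND 0))) -> 1
  row 25 [11001]: (((0 OR 0) AND (NOT 0 XOR 0)) XOR (0 IMPLIES (1 AND 1))) -> 1
  row 26 [11010]: (((1 OR 0) AND (NOT 1 XOR 1)) XOR (1 IMPLIES (1 AND 0))) -> 1
  row 27 [11011]: (((1 OR 0) AND (NOT 1 XOR 1)) XOR (1 IMPLIES (1 AND 1))) -> 0
  row 28 [11100]: (((0 OR 1) AND (NOT 0 XOR 0)) XOR (0 IMPLIES (1 AND 0))) -> 0
  row 29 [11101]: (((0 OR 1) AND (NOT 0 XOR 0)) XOR (0 IMPLIES (1 AND 1))) -> 0
  row 30 [11110]: (((1 OR 1) AND (NOT 1 XOR 1)) XOR (1 IMPLIES (1 AND 0))) -> 1
  row 31 [11111]: (((1 OR 1) AND (NOT 1 XOR 1)) XOR (1 IMPLIES (1 AND 1))) -> 0
Full result column, 8 rows per line (x1,x2 fixed per line; x3,x4,x5 runs 000..111 left to right):
  rows 0-7 [x1,x2=00]: 11110011  (ones: 6)
  rows 8-15 [x1,x2=01]: 11100010  (ones: 4)
  rows 16-23 [x1,x2=10]: 11110011  (ones: 6)
  rows 24-31 [x1,x2=11]: 11100010  (ones: 4)
Count of 1-rows = 6+4+6+4 = 20

20


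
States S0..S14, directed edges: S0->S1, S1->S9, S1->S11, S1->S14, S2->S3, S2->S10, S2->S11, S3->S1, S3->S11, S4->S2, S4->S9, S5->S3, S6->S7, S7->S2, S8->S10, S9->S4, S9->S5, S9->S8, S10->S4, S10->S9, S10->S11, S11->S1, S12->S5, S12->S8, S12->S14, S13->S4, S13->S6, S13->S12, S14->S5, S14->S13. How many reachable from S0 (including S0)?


BFS from S0:
  layer 0: {S0}
  layer 1: {S1}
  layer 2: {S9, S11, S14}
  layer 3: {S4, S5, S8, S13}
  layer 4: {S2, S3, S6, S10, S12}
  layer 5: {S7}
Reachable set: {S0, S1, S2, S3, S4, S5, S6, S7, S8, S9, S10, S11, S12, S13, S14}
Count = 15

15


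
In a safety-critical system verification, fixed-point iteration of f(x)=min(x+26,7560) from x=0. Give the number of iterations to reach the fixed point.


Step 1: x=0, cap=7560, increment=26
Step 2: x grows by 26 each step until capped at 7560; fixed point is x=7560
Step 3: iterations = ceil(7560/26) = 291

291
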